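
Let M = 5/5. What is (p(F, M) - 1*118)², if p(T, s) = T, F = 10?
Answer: 11664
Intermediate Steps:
M = 1 (M = 5*(⅕) = 1)
(p(F, M) - 1*118)² = (10 - 1*118)² = (10 - 118)² = (-108)² = 11664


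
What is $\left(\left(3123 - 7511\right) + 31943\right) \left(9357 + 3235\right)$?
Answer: $346972560$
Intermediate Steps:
$\left(\left(3123 - 7511\right) + 31943\right) \left(9357 + 3235\right) = \left(-4388 + 31943\right) 12592 = 27555 \cdot 12592 = 346972560$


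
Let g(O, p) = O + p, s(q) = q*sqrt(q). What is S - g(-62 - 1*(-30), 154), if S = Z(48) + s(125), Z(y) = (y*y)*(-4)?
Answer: -9338 + 625*sqrt(5) ≈ -7940.5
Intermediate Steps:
s(q) = q**(3/2)
Z(y) = -4*y**2 (Z(y) = y**2*(-4) = -4*y**2)
S = -9216 + 625*sqrt(5) (S = -4*48**2 + 125**(3/2) = -4*2304 + 625*sqrt(5) = -9216 + 625*sqrt(5) ≈ -7818.5)
S - g(-62 - 1*(-30), 154) = (-9216 + 625*sqrt(5)) - ((-62 - 1*(-30)) + 154) = (-9216 + 625*sqrt(5)) - ((-62 + 30) + 154) = (-9216 + 625*sqrt(5)) - (-32 + 154) = (-9216 + 625*sqrt(5)) - 1*122 = (-9216 + 625*sqrt(5)) - 122 = -9338 + 625*sqrt(5)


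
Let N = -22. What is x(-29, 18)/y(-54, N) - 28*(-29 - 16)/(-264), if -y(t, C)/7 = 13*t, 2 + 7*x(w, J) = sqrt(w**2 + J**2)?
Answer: -1805917/378378 + sqrt(1165)/34398 ≈ -4.7718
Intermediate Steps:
x(w, J) = -2/7 + sqrt(J**2 + w**2)/7 (x(w, J) = -2/7 + sqrt(w**2 + J**2)/7 = -2/7 + sqrt(J**2 + w**2)/7)
y(t, C) = -91*t
x(-29, 18)/y(-54, N) - 28*(-29 - 16)/(-264) = (-2/7 + sqrt(18**2 + (-29)**2)/7)/((-91*(-54))) - 28*(-29 - 16)/(-264) = (-2/7 + sqrt(324 + 841)/7)/4914 - 28*(-45)*(-1/264) = (-2/7 + sqrt(1165)/7)*(1/4914) + 1260*(-1/264) = (-1/17199 + sqrt(1165)/34398) - 105/22 = -1805917/378378 + sqrt(1165)/34398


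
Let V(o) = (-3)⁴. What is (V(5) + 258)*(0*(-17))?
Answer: 0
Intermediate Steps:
V(o) = 81
(V(5) + 258)*(0*(-17)) = (81 + 258)*(0*(-17)) = 339*0 = 0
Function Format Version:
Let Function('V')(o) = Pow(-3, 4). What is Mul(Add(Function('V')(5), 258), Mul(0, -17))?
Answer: 0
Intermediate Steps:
Function('V')(o) = 81
Mul(Add(Function('V')(5), 258), Mul(0, -17)) = Mul(Add(81, 258), Mul(0, -17)) = Mul(339, 0) = 0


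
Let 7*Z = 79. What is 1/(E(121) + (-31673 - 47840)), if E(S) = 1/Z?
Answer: -79/6281520 ≈ -1.2577e-5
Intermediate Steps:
Z = 79/7 (Z = (1/7)*79 = 79/7 ≈ 11.286)
E(S) = 7/79 (E(S) = 1/(79/7) = 7/79)
1/(E(121) + (-31673 - 47840)) = 1/(7/79 + (-31673 - 47840)) = 1/(7/79 - 79513) = 1/(-6281520/79) = -79/6281520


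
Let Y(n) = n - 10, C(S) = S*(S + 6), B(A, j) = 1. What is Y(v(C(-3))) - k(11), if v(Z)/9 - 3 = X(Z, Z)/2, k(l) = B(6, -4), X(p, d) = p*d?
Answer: 761/2 ≈ 380.50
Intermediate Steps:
X(p, d) = d*p
k(l) = 1
C(S) = S*(6 + S)
v(Z) = 27 + 9*Z²/2 (v(Z) = 27 + 9*((Z*Z)/2) = 27 + 9*(Z²*(½)) = 27 + 9*(Z²/2) = 27 + 9*Z²/2)
Y(n) = -10 + n
Y(v(C(-3))) - k(11) = (-10 + (27 + 9*(-3*(6 - 3))²/2)) - 1*1 = (-10 + (27 + 9*(-3*3)²/2)) - 1 = (-10 + (27 + (9/2)*(-9)²)) - 1 = (-10 + (27 + (9/2)*81)) - 1 = (-10 + (27 + 729/2)) - 1 = (-10 + 783/2) - 1 = 763/2 - 1 = 761/2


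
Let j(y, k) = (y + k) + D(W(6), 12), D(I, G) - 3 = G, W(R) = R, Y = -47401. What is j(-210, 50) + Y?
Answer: -47546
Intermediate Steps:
D(I, G) = 3 + G
j(y, k) = 15 + k + y (j(y, k) = (y + k) + (3 + 12) = (k + y) + 15 = 15 + k + y)
j(-210, 50) + Y = (15 + 50 - 210) - 47401 = -145 - 47401 = -47546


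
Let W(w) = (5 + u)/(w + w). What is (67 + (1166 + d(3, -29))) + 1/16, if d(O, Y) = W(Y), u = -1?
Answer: 572109/464 ≈ 1233.0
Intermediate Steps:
W(w) = 2/w (W(w) = (5 - 1)/(w + w) = 4/((2*w)) = 4*(1/(2*w)) = 2/w)
d(O, Y) = 2/Y
(67 + (1166 + d(3, -29))) + 1/16 = (67 + (1166 + 2/(-29))) + 1/16 = (67 + (1166 + 2*(-1/29))) + 1/16 = (67 + (1166 - 2/29)) + 1/16 = (67 + 33812/29) + 1/16 = 35755/29 + 1/16 = 572109/464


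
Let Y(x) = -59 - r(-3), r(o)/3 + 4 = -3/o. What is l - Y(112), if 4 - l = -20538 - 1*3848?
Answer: 24440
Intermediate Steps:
l = 24390 (l = 4 - (-20538 - 1*3848) = 4 - (-20538 - 3848) = 4 - 1*(-24386) = 4 + 24386 = 24390)
r(o) = -12 - 9/o (r(o) = -12 + 3*(-3/o) = -12 - 9/o)
Y(x) = -50 (Y(x) = -59 - (-12 - 9/(-3)) = -59 - (-12 - 9*(-⅓)) = -59 - (-12 + 3) = -59 - 1*(-9) = -59 + 9 = -50)
l - Y(112) = 24390 - 1*(-50) = 24390 + 50 = 24440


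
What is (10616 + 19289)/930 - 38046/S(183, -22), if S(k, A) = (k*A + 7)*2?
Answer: 27575917/747534 ≈ 36.889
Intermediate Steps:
S(k, A) = 14 + 2*A*k (S(k, A) = (A*k + 7)*2 = (7 + A*k)*2 = 14 + 2*A*k)
(10616 + 19289)/930 - 38046/S(183, -22) = (10616 + 19289)/930 - 38046/(14 + 2*(-22)*183) = 29905*(1/930) - 38046/(14 - 8052) = 5981/186 - 38046/(-8038) = 5981/186 - 38046*(-1/8038) = 5981/186 + 19023/4019 = 27575917/747534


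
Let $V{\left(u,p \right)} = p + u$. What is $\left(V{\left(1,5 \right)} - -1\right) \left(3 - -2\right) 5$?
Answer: $175$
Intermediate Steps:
$\left(V{\left(1,5 \right)} - -1\right) \left(3 - -2\right) 5 = \left(\left(5 + 1\right) - -1\right) \left(3 - -2\right) 5 = \left(6 + 1\right) \left(3 + 2\right) 5 = 7 \cdot 5 \cdot 5 = 35 \cdot 5 = 175$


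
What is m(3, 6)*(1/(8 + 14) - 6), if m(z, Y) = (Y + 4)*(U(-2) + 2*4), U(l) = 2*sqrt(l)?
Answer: -5240/11 - 1310*I*sqrt(2)/11 ≈ -476.36 - 168.42*I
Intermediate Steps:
m(z, Y) = (4 + Y)*(8 + 2*I*sqrt(2)) (m(z, Y) = (Y + 4)*(2*sqrt(-2) + 2*4) = (4 + Y)*(2*(I*sqrt(2)) + 8) = (4 + Y)*(2*I*sqrt(2) + 8) = (4 + Y)*(8 + 2*I*sqrt(2)))
m(3, 6)*(1/(8 + 14) - 6) = (32 + 8*6 + 8*I*sqrt(2) + 2*I*6*sqrt(2))*(1/(8 + 14) - 6) = (32 + 48 + 8*I*sqrt(2) + 12*I*sqrt(2))*(1/22 - 6) = (80 + 20*I*sqrt(2))*(1/22 - 6) = (80 + 20*I*sqrt(2))*(-131/22) = -5240/11 - 1310*I*sqrt(2)/11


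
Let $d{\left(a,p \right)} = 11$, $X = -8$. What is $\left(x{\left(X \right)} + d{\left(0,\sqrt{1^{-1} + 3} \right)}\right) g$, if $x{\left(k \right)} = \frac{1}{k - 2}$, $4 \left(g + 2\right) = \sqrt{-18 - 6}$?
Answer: $- \frac{109}{5} + \frac{109 i \sqrt{6}}{20} \approx -21.8 + 13.35 i$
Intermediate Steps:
$g = -2 + \frac{i \sqrt{6}}{2}$ ($g = -2 + \frac{\sqrt{-18 - 6}}{4} = -2 + \frac{\sqrt{-24}}{4} = -2 + \frac{2 i \sqrt{6}}{4} = -2 + \frac{i \sqrt{6}}{2} \approx -2.0 + 1.2247 i$)
$x{\left(k \right)} = \frac{1}{-2 + k}$
$\left(x{\left(X \right)} + d{\left(0,\sqrt{1^{-1} + 3} \right)}\right) g = \left(\frac{1}{-2 - 8} + 11\right) \left(-2 + \frac{i \sqrt{6}}{2}\right) = \left(\frac{1}{-10} + 11\right) \left(-2 + \frac{i \sqrt{6}}{2}\right) = \left(- \frac{1}{10} + 11\right) \left(-2 + \frac{i \sqrt{6}}{2}\right) = \frac{109 \left(-2 + \frac{i \sqrt{6}}{2}\right)}{10} = - \frac{109}{5} + \frac{109 i \sqrt{6}}{20}$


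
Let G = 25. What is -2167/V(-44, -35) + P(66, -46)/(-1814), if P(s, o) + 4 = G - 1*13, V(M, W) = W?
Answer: 1965329/31745 ≈ 61.910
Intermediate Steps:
P(s, o) = 8 (P(s, o) = -4 + (25 - 1*13) = -4 + (25 - 13) = -4 + 12 = 8)
-2167/V(-44, -35) + P(66, -46)/(-1814) = -2167/(-35) + 8/(-1814) = -2167*(-1/35) + 8*(-1/1814) = 2167/35 - 4/907 = 1965329/31745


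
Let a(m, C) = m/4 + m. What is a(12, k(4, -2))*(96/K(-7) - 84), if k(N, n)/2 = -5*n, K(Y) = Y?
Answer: -10260/7 ≈ -1465.7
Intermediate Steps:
k(N, n) = -10*n (k(N, n) = 2*(-5*n) = -10*n)
a(m, C) = 5*m/4 (a(m, C) = m*(1/4) + m = m/4 + m = 5*m/4)
a(12, k(4, -2))*(96/K(-7) - 84) = ((5/4)*12)*(96/(-7) - 84) = 15*(96*(-1/7) - 84) = 15*(-96/7 - 84) = 15*(-684/7) = -10260/7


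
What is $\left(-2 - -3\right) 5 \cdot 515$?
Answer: $2575$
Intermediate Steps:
$\left(-2 - -3\right) 5 \cdot 515 = \left(-2 + 3\right) 5 \cdot 515 = 1 \cdot 5 \cdot 515 = 5 \cdot 515 = 2575$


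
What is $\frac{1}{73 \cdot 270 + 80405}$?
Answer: $\frac{1}{100115} \approx 9.9885 \cdot 10^{-6}$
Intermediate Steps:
$\frac{1}{73 \cdot 270 + 80405} = \frac{1}{19710 + 80405} = \frac{1}{100115}$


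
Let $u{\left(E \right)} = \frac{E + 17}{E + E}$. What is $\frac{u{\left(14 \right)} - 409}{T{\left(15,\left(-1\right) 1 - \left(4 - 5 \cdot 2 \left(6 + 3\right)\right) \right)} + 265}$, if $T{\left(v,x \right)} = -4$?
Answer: $- \frac{1269}{812} \approx -1.5628$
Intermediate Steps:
$u{\left(E \right)} = \frac{17 + E}{2 E}$
$\frac{u{\left(14 \right)} - 409}{T{\left(15,\left(-1\right) 1 - \left(4 - 5 \cdot 2 \left(6 + 3\right)\right) \right)} + 265} = \frac{\frac{17 + 14}{2 \cdot 14} - 409}{-4 + 265} = \frac{\frac{1}{2} \cdot \frac{1}{14} \cdot 31 - 409}{261} = \left(\frac{31}{28} - 409\right) \frac{1}{261} = \left(- \frac{11421}{28}\right) \frac{1}{261} = - \frac{1269}{812}$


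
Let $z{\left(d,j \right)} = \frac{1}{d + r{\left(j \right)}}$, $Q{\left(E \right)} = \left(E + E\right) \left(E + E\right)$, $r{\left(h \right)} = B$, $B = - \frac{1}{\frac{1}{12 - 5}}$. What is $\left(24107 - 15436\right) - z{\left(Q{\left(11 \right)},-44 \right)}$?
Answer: $\frac{4136066}{477} \approx 8671.0$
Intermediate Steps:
$B = -7$ ($B = - \frac{1}{\frac{1}{7}} = \left(-1\right) 7 = -7$)
$r{\left(h \right)} = -7$
$Q{\left(E \right)} = 4 E^{2}$ ($Q{\left(E \right)} = 2 E 2 E = 4 E^{2}$)
$z{\left(d,j \right)} = \frac{1}{-7 + d}$ ($z{\left(d,j \right)} = \frac{1}{d - 7} = \frac{1}{-7 + d}$)
$\left(24107 - 15436\right) - z{\left(Q{\left(11 \right)},-44 \right)} = \left(24107 - 15436\right) - \frac{1}{-7 + 4 \cdot 11^{2}} = \left(24107 - 15436\right) - \frac{1}{-7 + 4 \cdot 121} = 8671 - \frac{1}{-7 + 484} = 8671 - \frac{1}{477} = \frac{4136066}{477}$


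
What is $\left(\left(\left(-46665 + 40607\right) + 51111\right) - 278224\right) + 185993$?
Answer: $-47178$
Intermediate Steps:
$\left(\left(\left(-46665 + 40607\right) + 51111\right) - 278224\right) + 185993 = \left(\left(-6058 + 51111\right) - 278224\right) + 185993 = \left(45053 - 278224\right) + 185993 = -233171 + 185993 = -47178$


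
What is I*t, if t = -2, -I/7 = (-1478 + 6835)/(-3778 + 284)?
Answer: -37499/1747 ≈ -21.465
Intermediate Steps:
I = 37499/3494 (I = -7*(-1478 + 6835)/(-3778 + 284) = -37499/(-3494) = -37499*(-1)/3494 = -7*(-5357/3494) = 37499/3494 ≈ 10.732)
I*t = (37499/3494)*(-2) = -37499/1747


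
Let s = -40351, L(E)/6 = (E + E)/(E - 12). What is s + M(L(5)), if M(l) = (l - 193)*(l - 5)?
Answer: -1843154/49 ≈ -37615.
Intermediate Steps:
L(E) = 12*E/(-12 + E) (L(E) = 6*((E + E)/(E - 12)) = 6*((2*E)/(-12 + E)) = 6*(2*E/(-12 + E)) = 12*E/(-12 + E))
M(l) = (-193 + l)*(-5 + l)
s + M(L(5)) = -40351 + (965 + (12*5/(-12 + 5))² - 2376*5/(-12 + 5)) = -40351 + (965 + (12*5/(-7))² - 2376*5/(-7)) = -40351 + (965 + (12*5*(-⅐))² - 2376*5*(-1)/7) = -40351 + (965 + (-60/7)² - 198*(-60/7)) = -40351 + (965 + 3600/49 + 11880/7) = -40351 + 134045/49 = -1843154/49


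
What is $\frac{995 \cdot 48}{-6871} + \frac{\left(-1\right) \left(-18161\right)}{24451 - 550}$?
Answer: $- \frac{1016727529}{164223771} \approx -6.1911$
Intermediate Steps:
$\frac{995 \cdot 48}{-6871} + \frac{\left(-1\right) \left(-18161\right)}{24451 - 550} = 47760 \left(- \frac{1}{6871}\right) + \frac{18161}{23901} = - \frac{47760}{6871} + 18161 \cdot \frac{1}{23901} = - \frac{47760}{6871} + \frac{18161}{23901} = - \frac{1016727529}{164223771}$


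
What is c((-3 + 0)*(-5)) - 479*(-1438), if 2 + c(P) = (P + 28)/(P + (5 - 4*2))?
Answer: 8265643/12 ≈ 6.8880e+5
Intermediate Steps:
c(P) = -2 + (28 + P)/(-3 + P) (c(P) = -2 + (P + 28)/(P + (5 - 4*2)) = -2 + (28 + P)/(P + (5 - 8)) = -2 + (28 + P)/(P - 3) = -2 + (28 + P)/(-3 + P))
c((-3 + 0)*(-5)) - 479*(-1438) = (34 - (-3 + 0)*(-5))/(-3 + (-3 + 0)*(-5)) - 479*(-1438) = (34 - (-3)*(-5))/(-3 - 3*(-5)) + 688802 = (34 - 1*15)/(-3 + 15) + 688802 = (34 - 15)/12 + 688802 = (1/12)*19 + 688802 = 19/12 + 688802 = 8265643/12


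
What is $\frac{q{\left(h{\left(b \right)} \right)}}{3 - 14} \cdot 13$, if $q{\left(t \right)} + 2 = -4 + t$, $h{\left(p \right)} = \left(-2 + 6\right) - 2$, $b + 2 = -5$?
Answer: $\frac{52}{11} \approx 4.7273$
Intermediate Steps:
$b = -7$ ($b = -2 - 5 = -7$)
$h{\left(p \right)} = 2$ ($h{\left(p \right)} = 4 - 2 = 2$)
$q{\left(t \right)} = -6 + t$ ($q{\left(t \right)} = -2 + \left(-4 + t\right) = -6 + t$)
$\frac{q{\left(h{\left(b \right)} \right)}}{3 - 14} \cdot 13 = \frac{-6 + 2}{3 - 14} \cdot 13 = - \frac{4}{3 - 14} \cdot 13 = - \frac{4}{-11} \cdot 13 = \left(-4\right) \left(- \frac{1}{11}\right) 13 = \frac{4}{11} \cdot 13 = \frac{52}{11}$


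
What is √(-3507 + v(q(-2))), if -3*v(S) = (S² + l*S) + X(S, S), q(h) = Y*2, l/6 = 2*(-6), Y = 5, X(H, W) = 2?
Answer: I*√3301 ≈ 57.454*I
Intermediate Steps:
l = -72 (l = 6*(2*(-6)) = 6*(-12) = -72)
q(h) = 10 (q(h) = 5*2 = 10)
v(S) = -⅔ + 24*S - S²/3 (v(S) = -((S² - 72*S) + 2)/3 = -(2 + S² - 72*S)/3 = -⅔ + 24*S - S²/3)
√(-3507 + v(q(-2))) = √(-3507 + (-⅔ + 24*10 - ⅓*10²)) = √(-3507 + (-⅔ + 240 - ⅓*100)) = √(-3507 + (-⅔ + 240 - 100/3)) = √(-3507 + 206) = √(-3301) = I*√3301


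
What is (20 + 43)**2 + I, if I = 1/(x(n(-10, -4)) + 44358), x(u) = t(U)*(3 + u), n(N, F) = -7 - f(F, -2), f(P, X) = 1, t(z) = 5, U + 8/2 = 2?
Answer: 175957678/44333 ≈ 3969.0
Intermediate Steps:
U = -2 (U = -4 + 2 = -2)
n(N, F) = -8 (n(N, F) = -7 - 1*1 = -7 - 1 = -8)
x(u) = 15 + 5*u (x(u) = 5*(3 + u) = 15 + 5*u)
I = 1/44333 (I = 1/((15 + 5*(-8)) + 44358) = 1/((15 - 40) + 44358) = 1/(-25 + 44358) = 1/44333 ≈ 2.2557e-5)
(20 + 43)**2 + I = (20 + 43)**2 + 1/44333 = 63**2 + 1/44333 = 3969 + 1/44333 = 175957678/44333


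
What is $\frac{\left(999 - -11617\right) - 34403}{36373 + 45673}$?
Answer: $- \frac{21787}{82046} \approx -0.26555$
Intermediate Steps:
$\frac{\left(999 - -11617\right) - 34403}{36373 + 45673} = \frac{\left(999 + 11617\right) - 34403}{82046} = \left(12616 - 34403\right) \frac{1}{82046} = \left(-21787\right) \frac{1}{82046} = - \frac{21787}{82046}$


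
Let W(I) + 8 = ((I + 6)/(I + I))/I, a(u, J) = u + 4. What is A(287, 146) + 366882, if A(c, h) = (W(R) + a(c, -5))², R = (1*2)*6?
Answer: 114433633/256 ≈ 4.4701e+5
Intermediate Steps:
R = 12 (R = 2*6 = 12)
a(u, J) = 4 + u
W(I) = -8 + (6 + I)/(2*I²) (W(I) = -8 + ((I + 6)/(I + I))/I = -8 + ((6 + I)/((2*I)))/I = -8 + ((6 + I)*(1/(2*I)))/I = -8 + ((6 + I)/(2*I))/I = -8 + (6 + I)/(2*I²))
A(c, h) = (-63/16 + c)² (A(c, h) = ((-8 + (½)/12 + 3/12²) + (4 + c))² = ((-8 + (½)*(1/12) + 3*(1/144)) + (4 + c))² = ((-8 + 1/24 + 1/48) + (4 + c))² = (-127/16 + (4 + c))² = (-63/16 + c)²)
A(287, 146) + 366882 = (-63 + 16*287)²/256 + 366882 = (-63 + 4592)²/256 + 366882 = (1/256)*4529² + 366882 = (1/256)*20511841 + 366882 = 20511841/256 + 366882 = 114433633/256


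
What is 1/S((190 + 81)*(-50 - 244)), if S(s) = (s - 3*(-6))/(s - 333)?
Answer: 26669/26552 ≈ 1.0044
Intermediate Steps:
S(s) = (18 + s)/(-333 + s) (S(s) = (s + 18)/(-333 + s) = (18 + s)/(-333 + s))
1/S((190 + 81)*(-50 - 244)) = 1/((18 + (190 + 81)*(-50 - 244))/(-333 + (190 + 81)*(-50 - 244))) = 1/((18 + 271*(-294))/(-333 + 271*(-294))) = 1/((18 - 79674)/(-333 - 79674)) = 1/(-79656/(-80007)) = 1/(-1/80007*(-79656)) = 1/(26552/26669) = 26669/26552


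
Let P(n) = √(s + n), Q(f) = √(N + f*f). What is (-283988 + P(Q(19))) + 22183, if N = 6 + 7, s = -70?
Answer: -261805 + I*√(70 - √374) ≈ -2.6181e+5 + 7.1176*I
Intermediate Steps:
N = 13
Q(f) = √(13 + f²) (Q(f) = √(13 + f*f) = √(13 + f²))
P(n) = √(-70 + n)
(-283988 + P(Q(19))) + 22183 = (-283988 + √(-70 + √(13 + 19²))) + 22183 = (-283988 + √(-70 + √(13 + 361))) + 22183 = (-283988 + √(-70 + √374)) + 22183 = -261805 + √(-70 + √374)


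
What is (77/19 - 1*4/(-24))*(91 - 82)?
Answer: 1443/38 ≈ 37.974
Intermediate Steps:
(77/19 - 1*4/(-24))*(91 - 82) = (77*(1/19) - 4*(-1/24))*9 = (77/19 + ⅙)*9 = (481/114)*9 = 1443/38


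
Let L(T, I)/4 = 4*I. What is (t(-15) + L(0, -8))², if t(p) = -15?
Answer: 20449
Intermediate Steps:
L(T, I) = 16*I (L(T, I) = 4*(4*I) = 16*I)
(t(-15) + L(0, -8))² = (-15 + 16*(-8))² = (-15 - 128)² = (-143)² = 20449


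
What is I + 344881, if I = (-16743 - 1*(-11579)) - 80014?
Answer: 259703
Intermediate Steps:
I = -85178 (I = (-16743 + 11579) - 80014 = -5164 - 80014 = -85178)
I + 344881 = -85178 + 344881 = 259703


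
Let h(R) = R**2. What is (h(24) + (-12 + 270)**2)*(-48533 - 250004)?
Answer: -20043774180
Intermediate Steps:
(h(24) + (-12 + 270)**2)*(-48533 - 250004) = (24**2 + (-12 + 270)**2)*(-48533 - 250004) = (576 + 258**2)*(-298537) = (576 + 66564)*(-298537) = 67140*(-298537) = -20043774180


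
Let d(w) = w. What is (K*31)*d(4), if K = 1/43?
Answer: 124/43 ≈ 2.8837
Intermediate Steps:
K = 1/43 ≈ 0.023256
(K*31)*d(4) = ((1/43)*31)*4 = (31/43)*4 = 124/43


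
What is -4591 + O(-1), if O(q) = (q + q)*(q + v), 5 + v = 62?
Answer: -4703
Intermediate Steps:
v = 57 (v = -5 + 62 = 57)
O(q) = 2*q*(57 + q) (O(q) = (q + q)*(q + 57) = (2*q)*(57 + q) = 2*q*(57 + q))
-4591 + O(-1) = -4591 + 2*(-1)*(57 - 1) = -4591 + 2*(-1)*56 = -4591 - 112 = -4703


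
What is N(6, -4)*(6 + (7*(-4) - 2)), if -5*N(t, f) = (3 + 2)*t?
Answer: 144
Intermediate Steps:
N(t, f) = -t (N(t, f) = -(3 + 2)*t/5 = -t)
N(6, -4)*(6 + (7*(-4) - 2)) = (-1*6)*(6 + (7*(-4) - 2)) = -6*(6 + (-28 - 2)) = -6*(6 - 30) = -6*(-24) = 144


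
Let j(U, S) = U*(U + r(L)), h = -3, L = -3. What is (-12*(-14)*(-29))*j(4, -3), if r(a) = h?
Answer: -19488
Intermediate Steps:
r(a) = -3
j(U, S) = U*(-3 + U) (j(U, S) = U*(U - 3) = U*(-3 + U))
(-12*(-14)*(-29))*j(4, -3) = (-12*(-14)*(-29))*(4*(-3 + 4)) = (168*(-29))*(4*1) = -4872*4 = -19488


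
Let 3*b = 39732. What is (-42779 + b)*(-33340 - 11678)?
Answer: 1329606630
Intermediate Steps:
b = 13244 (b = (⅓)*39732 = 13244)
(-42779 + b)*(-33340 - 11678) = (-42779 + 13244)*(-33340 - 11678) = -29535*(-45018) = 1329606630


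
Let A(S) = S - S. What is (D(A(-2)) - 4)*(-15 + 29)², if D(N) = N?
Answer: -784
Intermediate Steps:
A(S) = 0
(D(A(-2)) - 4)*(-15 + 29)² = (0 - 4)*(-15 + 29)² = -4*14² = -4*196 = -784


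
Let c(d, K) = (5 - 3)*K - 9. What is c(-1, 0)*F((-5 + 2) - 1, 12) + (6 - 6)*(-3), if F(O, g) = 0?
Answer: 0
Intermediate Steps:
c(d, K) = -9 + 2*K (c(d, K) = 2*K - 9 = -9 + 2*K)
c(-1, 0)*F((-5 + 2) - 1, 12) + (6 - 6)*(-3) = (-9 + 2*0)*0 + (6 - 6)*(-3) = (-9 + 0)*0 + 0*(-3) = -9*0 + 0 = 0 + 0 = 0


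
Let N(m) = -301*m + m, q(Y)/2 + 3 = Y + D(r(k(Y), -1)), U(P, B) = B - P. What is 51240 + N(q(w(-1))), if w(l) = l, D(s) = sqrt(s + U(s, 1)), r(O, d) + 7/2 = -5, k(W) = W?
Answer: 53040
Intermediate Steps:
r(O, d) = -17/2 (r(O, d) = -7/2 - 5 = -17/2)
D(s) = 1 (D(s) = sqrt(s + (1 - s)) = sqrt(1) = 1)
q(Y) = -4 + 2*Y (q(Y) = -6 + 2*(Y + 1) = -6 + 2*(1 + Y) = -6 + (2 + 2*Y) = -4 + 2*Y)
N(m) = -300*m
51240 + N(q(w(-1))) = 51240 - 300*(-4 + 2*(-1)) = 51240 - 300*(-4 - 2) = 51240 - 300*(-6) = 51240 + 1800 = 53040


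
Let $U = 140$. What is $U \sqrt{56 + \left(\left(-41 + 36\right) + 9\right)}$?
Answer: $280 \sqrt{15} \approx 1084.4$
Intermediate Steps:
$U \sqrt{56 + \left(\left(-41 + 36\right) + 9\right)} = 140 \sqrt{56 + \left(\left(-41 + 36\right) + 9\right)} = 140 \sqrt{56 + \left(-5 + 9\right)} = 140 \sqrt{56 + 4} = 140 \sqrt{60} = 140 \cdot 2 \sqrt{15} = 280 \sqrt{15}$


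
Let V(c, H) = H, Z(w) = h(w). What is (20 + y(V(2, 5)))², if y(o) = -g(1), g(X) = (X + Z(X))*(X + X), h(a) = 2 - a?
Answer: 256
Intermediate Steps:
Z(w) = 2 - w
g(X) = 4*X (g(X) = (X + (2 - X))*(X + X) = 2*(2*X) = 4*X)
y(o) = -4
(20 + y(V(2, 5)))² = (20 - 4)² = 16² = 256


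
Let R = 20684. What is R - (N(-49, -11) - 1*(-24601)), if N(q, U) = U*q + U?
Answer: -4445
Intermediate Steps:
N(q, U) = U + U*q
R - (N(-49, -11) - 1*(-24601)) = 20684 - (-11*(1 - 49) - 1*(-24601)) = 20684 - (-11*(-48) + 24601) = 20684 - (528 + 24601) = 20684 - 1*25129 = 20684 - 25129 = -4445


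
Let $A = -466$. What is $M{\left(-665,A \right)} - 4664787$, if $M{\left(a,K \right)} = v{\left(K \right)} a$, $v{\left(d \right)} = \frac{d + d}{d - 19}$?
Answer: $- \frac{452608295}{97} \approx -4.6661 \cdot 10^{6}$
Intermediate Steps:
$v{\left(d \right)} = \frac{2 d}{-19 + d}$
$M{\left(a,K \right)} = \frac{2 K a}{-19 + K}$ ($M{\left(a,K \right)} = \frac{2 K}{-19 + K} a = \frac{2 K a}{-19 + K}$)
$M{\left(-665,A \right)} - 4664787 = 2 \left(-466\right) \left(-665\right) \frac{1}{-19 - 466} - 4664787 = 2 \left(-466\right) \left(-665\right) \frac{1}{-485} - 4664787 = 2 \left(-466\right) \left(-665\right) \left(- \frac{1}{485}\right) - 4664787 = - \frac{123956}{97} - 4664787 = - \frac{452608295}{97}$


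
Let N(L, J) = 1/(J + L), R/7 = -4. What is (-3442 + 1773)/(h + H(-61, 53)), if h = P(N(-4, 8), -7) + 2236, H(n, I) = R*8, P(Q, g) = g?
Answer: -1669/2005 ≈ -0.83242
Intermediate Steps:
R = -28 (R = 7*(-4) = -28)
H(n, I) = -224 (H(n, I) = -28*8 = -224)
h = 2229 (h = -7 + 2236 = 2229)
(-3442 + 1773)/(h + H(-61, 53)) = (-3442 + 1773)/(2229 - 224) = -1669/2005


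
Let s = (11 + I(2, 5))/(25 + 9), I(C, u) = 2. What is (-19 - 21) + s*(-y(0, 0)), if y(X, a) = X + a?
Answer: -40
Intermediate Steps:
s = 13/34 (s = (11 + 2)/(25 + 9) = 13/34 ≈ 0.38235)
(-19 - 21) + s*(-y(0, 0)) = (-19 - 21) + 13*(-(0 + 0))/34 = -40 + 13*(-1*0)/34 = -40 + (13/34)*0 = -40 + 0 = -40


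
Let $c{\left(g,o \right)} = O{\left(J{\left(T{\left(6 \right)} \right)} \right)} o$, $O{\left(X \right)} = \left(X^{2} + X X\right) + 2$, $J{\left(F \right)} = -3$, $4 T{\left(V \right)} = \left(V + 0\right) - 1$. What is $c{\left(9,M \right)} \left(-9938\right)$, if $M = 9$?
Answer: $-1788840$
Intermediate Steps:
$T{\left(V \right)} = - \frac{1}{4} + \frac{V}{4}$ ($T{\left(V \right)} = \frac{\left(V + 0\right) - 1}{4} = \frac{V - 1}{4} = \frac{-1 + V}{4} = - \frac{1}{4} + \frac{V}{4}$)
$O{\left(X \right)} = 2 + 2 X^{2}$ ($O{\left(X \right)} = \left(X^{2} + X^{2}\right) + 2 = 2 X^{2} + 2 = 2 + 2 X^{2}$)
$c{\left(g,o \right)} = 20 o$ ($c{\left(g,o \right)} = \left(2 + 2 \left(-3\right)^{2}\right) o = \left(2 + 2 \cdot 9\right) o = \left(2 + 18\right) o = 20 o$)
$c{\left(9,M \right)} \left(-9938\right) = 20 \cdot 9 \left(-9938\right) = 180 \left(-9938\right) = -1788840$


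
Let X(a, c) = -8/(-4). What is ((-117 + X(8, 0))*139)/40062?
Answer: -15985/40062 ≈ -0.39901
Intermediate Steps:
X(a, c) = 2 (X(a, c) = -8*(-¼) = 2)
((-117 + X(8, 0))*139)/40062 = ((-117 + 2)*139)/40062 = -115*139*(1/40062) = -15985*1/40062 = -15985/40062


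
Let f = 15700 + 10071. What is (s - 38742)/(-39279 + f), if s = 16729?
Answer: 22013/13508 ≈ 1.6296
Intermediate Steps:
f = 25771
(s - 38742)/(-39279 + f) = (16729 - 38742)/(-39279 + 25771) = -22013/(-13508) = -22013*(-1/13508) = 22013/13508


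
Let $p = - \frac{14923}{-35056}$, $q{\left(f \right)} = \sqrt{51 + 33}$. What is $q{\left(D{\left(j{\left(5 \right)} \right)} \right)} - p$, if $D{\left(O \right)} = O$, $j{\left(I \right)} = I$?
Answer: $- \frac{14923}{35056} + 2 \sqrt{21} \approx 8.7395$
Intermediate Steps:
$q{\left(f \right)} = 2 \sqrt{21}$ ($q{\left(f \right)} = \sqrt{84} = 2 \sqrt{21}$)
$p = \frac{14923}{35056}$ ($p = \left(-14923\right) \left(- \frac{1}{35056}\right) = \frac{14923}{35056} \approx 0.42569$)
$q{\left(D{\left(j{\left(5 \right)} \right)} \right)} - p = 2 \sqrt{21} - \frac{14923}{35056} = - \frac{14923}{35056} + 2 \sqrt{21}$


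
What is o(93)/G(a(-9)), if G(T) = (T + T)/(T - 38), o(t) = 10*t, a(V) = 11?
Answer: -12555/11 ≈ -1141.4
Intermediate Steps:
G(T) = 2*T/(-38 + T) (G(T) = (2*T)/(-38 + T) = 2*T/(-38 + T))
o(93)/G(a(-9)) = (10*93)/((2*11/(-38 + 11))) = 930/((2*11/(-27))) = 930/((2*11*(-1/27))) = 930/(-22/27) = 930*(-27/22) = -12555/11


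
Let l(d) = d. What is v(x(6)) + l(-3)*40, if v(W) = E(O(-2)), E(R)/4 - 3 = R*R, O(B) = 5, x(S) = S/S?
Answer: -8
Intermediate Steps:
x(S) = 1
E(R) = 12 + 4*R**2 (E(R) = 12 + 4*(R*R) = 12 + 4*R**2)
v(W) = 112 (v(W) = 12 + 4*5**2 = 12 + 4*25 = 12 + 100 = 112)
v(x(6)) + l(-3)*40 = 112 - 3*40 = 112 - 120 = -8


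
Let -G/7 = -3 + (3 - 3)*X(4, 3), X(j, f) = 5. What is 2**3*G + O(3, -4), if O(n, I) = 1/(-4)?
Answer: 671/4 ≈ 167.75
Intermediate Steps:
O(n, I) = -1/4
G = 21 (G = -7*(-3 + (3 - 3)*5) = -7*(-3 + 0*5) = -7*(-3 + 0) = -7*(-3) = 21)
2**3*G + O(3, -4) = 2**3*21 - 1/4 = 8*21 - 1/4 = 168 - 1/4 = 671/4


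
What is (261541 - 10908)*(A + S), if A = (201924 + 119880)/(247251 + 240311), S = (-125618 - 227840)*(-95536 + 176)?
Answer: 2059406906365691361206/243781 ≈ 8.4478e+15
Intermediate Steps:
S = 33705754880 (S = -353458*(-95360) = 33705754880)
A = 160902/243781 (A = 321804/487562 = 321804*(1/487562) = 160902/243781 ≈ 0.66003)
(261541 - 10908)*(A + S) = (261541 - 10908)*(160902/243781 + 33705754880) = 250633*(8216822630562182/243781) = 2059406906365691361206/243781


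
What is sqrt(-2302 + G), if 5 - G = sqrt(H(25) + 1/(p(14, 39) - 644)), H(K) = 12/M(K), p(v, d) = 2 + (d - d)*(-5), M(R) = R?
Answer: sqrt(-23668517700 - 3210*sqrt(4929918))/3210 ≈ 47.934*I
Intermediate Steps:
p(v, d) = 2 (p(v, d) = 2 + 0*(-5) = 2 + 0 = 2)
H(K) = 12/K
G = 5 - sqrt(4929918)/3210 (G = 5 - sqrt(12/25 + 1/(2 - 644)) = 5 - sqrt(12*(1/25) + 1/(-642)) = 5 - sqrt(12/25 - 1/642) = 5 - sqrt(7679/16050) = 5 - sqrt(4929918)/3210 ≈ 4.3083)
sqrt(-2302 + G) = sqrt(-2302 + (5 - sqrt(4929918)/3210)) = sqrt(-2297 - sqrt(4929918)/3210)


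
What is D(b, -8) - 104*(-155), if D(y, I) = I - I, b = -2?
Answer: 16120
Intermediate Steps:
D(y, I) = 0
D(b, -8) - 104*(-155) = 0 - 104*(-155) = 0 + 16120 = 16120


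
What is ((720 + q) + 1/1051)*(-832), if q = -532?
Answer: -164394048/1051 ≈ -1.5642e+5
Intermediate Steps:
((720 + q) + 1/1051)*(-832) = ((720 - 532) + 1/1051)*(-832) = (188 + 1/1051)*(-832) = (197589/1051)*(-832) = -164394048/1051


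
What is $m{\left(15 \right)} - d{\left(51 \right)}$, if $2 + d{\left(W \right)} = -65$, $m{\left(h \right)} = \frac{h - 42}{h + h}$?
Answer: $\frac{661}{10} \approx 66.1$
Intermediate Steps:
$m{\left(h \right)} = \frac{-42 + h}{2 h}$
$d{\left(W \right)} = -67$ ($d{\left(W \right)} = -2 - 65 = -67$)
$m{\left(15 \right)} - d{\left(51 \right)} = \frac{-42 + 15}{2 \cdot 15} - -67 = \frac{1}{2} \cdot \frac{1}{15} \left(-27\right) + 67 = - \frac{9}{10} + 67 = \frac{661}{10}$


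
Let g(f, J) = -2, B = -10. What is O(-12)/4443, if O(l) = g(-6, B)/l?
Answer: 1/26658 ≈ 3.7512e-5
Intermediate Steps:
O(l) = -2/l
O(-12)/4443 = -2/(-12)/4443 = -2*(-1/12)*(1/4443) = (⅙)*(1/4443) = 1/26658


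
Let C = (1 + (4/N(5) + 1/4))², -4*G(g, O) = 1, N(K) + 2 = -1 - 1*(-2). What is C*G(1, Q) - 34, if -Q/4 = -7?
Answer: -2297/64 ≈ -35.891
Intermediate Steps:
N(K) = -1 (N(K) = -2 + (-1 - 1*(-2)) = -2 + (-1 + 2) = -2 + 1 = -1)
Q = 28 (Q = -4*(-7) = 28)
G(g, O) = -¼ (G(g, O) = -¼*1 = -¼)
C = 121/16 (C = (1 + (4/(-1) + 1/4))² = (1 + (4*(-1) + 1*(¼)))² = (1 + (-4 + ¼))² = (1 - 15/4)² = (-11/4)² = 121/16 ≈ 7.5625)
C*G(1, Q) - 34 = (121/16)*(-¼) - 34 = -121/64 - 34 = -2297/64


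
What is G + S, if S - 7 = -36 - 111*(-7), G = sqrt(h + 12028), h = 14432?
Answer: 748 + 42*sqrt(15) ≈ 910.67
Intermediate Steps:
G = 42*sqrt(15) (G = sqrt(14432 + 12028) = sqrt(26460) = 42*sqrt(15) ≈ 162.67)
S = 748 (S = 7 + (-36 - 111*(-7)) = 7 + (-36 + 777) = 7 + 741 = 748)
G + S = 42*sqrt(15) + 748 = 748 + 42*sqrt(15)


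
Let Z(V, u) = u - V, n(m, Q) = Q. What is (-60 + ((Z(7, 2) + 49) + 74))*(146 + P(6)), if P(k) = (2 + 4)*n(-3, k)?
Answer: 10556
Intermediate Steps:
P(k) = 6*k (P(k) = (2 + 4)*k = 6*k)
(-60 + ((Z(7, 2) + 49) + 74))*(146 + P(6)) = (-60 + (((2 - 1*7) + 49) + 74))*(146 + 6*6) = (-60 + (((2 - 7) + 49) + 74))*(146 + 36) = (-60 + ((-5 + 49) + 74))*182 = (-60 + (44 + 74))*182 = (-60 + 118)*182 = 58*182 = 10556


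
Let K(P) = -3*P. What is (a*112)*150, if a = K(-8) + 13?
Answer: 621600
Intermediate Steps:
a = 37 (a = -3*(-8) + 13 = 24 + 13 = 37)
(a*112)*150 = (37*112)*150 = 4144*150 = 621600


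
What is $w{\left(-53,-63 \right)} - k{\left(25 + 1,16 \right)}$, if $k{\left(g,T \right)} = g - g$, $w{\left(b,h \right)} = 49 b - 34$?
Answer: $-2631$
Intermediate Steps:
$w{\left(b,h \right)} = -34 + 49 b$
$k{\left(g,T \right)} = 0$
$w{\left(-53,-63 \right)} - k{\left(25 + 1,16 \right)} = \left(-34 + 49 \left(-53\right)\right) - 0 = \left(-34 - 2597\right) + 0 = -2631 + 0 = -2631$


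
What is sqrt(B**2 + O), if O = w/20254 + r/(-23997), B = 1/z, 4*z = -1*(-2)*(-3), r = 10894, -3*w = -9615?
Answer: sqrt(97313369940046)/25580802 ≈ 0.38563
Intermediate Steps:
w = 3205 (w = -1/3*(-9615) = 3205)
z = -3/2 (z = (-1*(-2)*(-3))/4 = (2*(-3))/4 = (1/4)*(-6) = -3/2 ≈ -1.5000)
B = -2/3 (B = 1/(-3/2) = -2/3 ≈ -0.66667)
O = -7565089/25580802 (O = 3205/20254 + 10894/(-23997) = 3205*(1/20254) + 10894*(-1/23997) = 3205/20254 - 10894/23997 = -7565089/25580802 ≈ -0.29573)
sqrt(B**2 + O) = sqrt((-2/3)**2 - 7565089/25580802) = sqrt(4/9 - 7565089/25580802) = sqrt(11412469/76742406) = sqrt(97313369940046)/25580802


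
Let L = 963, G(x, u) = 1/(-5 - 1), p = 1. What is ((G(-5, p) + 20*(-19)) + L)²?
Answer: 12229009/36 ≈ 3.3969e+5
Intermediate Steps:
G(x, u) = -⅙ (G(x, u) = 1/(-6) = -⅙)
((G(-5, p) + 20*(-19)) + L)² = ((-⅙ + 20*(-19)) + 963)² = ((-⅙ - 380) + 963)² = (-2281/6 + 963)² = (3497/6)² = 12229009/36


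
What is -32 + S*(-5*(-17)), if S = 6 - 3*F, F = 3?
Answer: -287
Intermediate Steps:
S = -3 (S = 6 - 3*3 = 6 - 9 = -3)
-32 + S*(-5*(-17)) = -32 - (-15)*(-17) = -32 - 3*85 = -32 - 255 = -287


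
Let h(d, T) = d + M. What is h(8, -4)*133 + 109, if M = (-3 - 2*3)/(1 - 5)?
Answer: 5889/4 ≈ 1472.3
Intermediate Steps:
M = 9/4 (M = (-3 - 6)/(-4) = -9*(-¼) = 9/4 ≈ 2.2500)
h(d, T) = 9/4 + d (h(d, T) = d + 9/4 = 9/4 + d)
h(8, -4)*133 + 109 = (9/4 + 8)*133 + 109 = (41/4)*133 + 109 = 5453/4 + 109 = 5889/4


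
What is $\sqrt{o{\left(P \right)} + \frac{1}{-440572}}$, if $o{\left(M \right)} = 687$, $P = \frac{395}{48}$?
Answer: $\frac{\sqrt{33337308163709}}{220286} \approx 26.211$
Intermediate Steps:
$P = \frac{395}{48}$ ($P = 395 \cdot \frac{1}{48} = \frac{395}{48} \approx 8.2292$)
$\sqrt{o{\left(P \right)} + \frac{1}{-440572}} = \sqrt{687 + \frac{1}{-440572}} = \sqrt{687 - \frac{1}{440572}} = \sqrt{\frac{302672963}{440572}} = \frac{\sqrt{33337308163709}}{220286}$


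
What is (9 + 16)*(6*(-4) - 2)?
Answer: -650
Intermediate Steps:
(9 + 16)*(6*(-4) - 2) = 25*(-24 - 2) = 25*(-26) = -650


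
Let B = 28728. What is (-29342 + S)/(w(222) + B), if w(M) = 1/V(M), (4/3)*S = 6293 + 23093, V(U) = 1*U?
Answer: -1621155/6377617 ≈ -0.25419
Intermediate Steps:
V(U) = U
S = 44079/2 (S = 3*(6293 + 23093)/4 = (¾)*29386 = 44079/2 ≈ 22040.)
w(M) = 1/M
(-29342 + S)/(w(222) + B) = (-29342 + 44079/2)/(1/222 + 28728) = -14605/(2*(1/222 + 28728)) = -14605/(2*6377617/222) = -14605/2*222/6377617 = -1621155/6377617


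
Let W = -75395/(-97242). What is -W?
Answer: -75395/97242 ≈ -0.77533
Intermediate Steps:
W = 75395/97242 (W = -75395*(-1/97242) = 75395/97242 ≈ 0.77533)
-W = -1*75395/97242 = -75395/97242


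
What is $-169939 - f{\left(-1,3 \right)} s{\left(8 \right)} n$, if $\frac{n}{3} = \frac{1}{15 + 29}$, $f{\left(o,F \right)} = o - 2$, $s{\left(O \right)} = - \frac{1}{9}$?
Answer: $- \frac{7477317}{44} \approx -1.6994 \cdot 10^{5}$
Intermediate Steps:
$s{\left(O \right)} = - \frac{1}{9}$ ($s{\left(O \right)} = \left(-1\right) \frac{1}{9} = - \frac{1}{9}$)
$f{\left(o,F \right)} = -2 + o$ ($f{\left(o,F \right)} = o - 2 = -2 + o$)
$n = \frac{3}{44}$ ($n = \frac{3}{15 + 29} = \frac{3}{44} \approx 0.068182$)
$-169939 - f{\left(-1,3 \right)} s{\left(8 \right)} n = -169939 - \left(-2 - 1\right) \left(- \frac{1}{9}\right) \frac{3}{44} = -169939 - \left(-3\right) \left(- \frac{1}{9}\right) \frac{3}{44} = -169939 - \frac{1}{3} \cdot \frac{3}{44} = -169939 - \frac{1}{44} = - \frac{7477317}{44}$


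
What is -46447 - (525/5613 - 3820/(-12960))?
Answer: -56313185137/1212408 ≈ -46447.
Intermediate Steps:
-46447 - (525/5613 - 3820/(-12960)) = -46447 - (525*(1/5613) - 3820*(-1/12960)) = -46447 - (175/1871 + 191/648) = -46447 - 1*470761/1212408 = -46447 - 470761/1212408 = -56313185137/1212408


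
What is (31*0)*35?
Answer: 0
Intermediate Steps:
(31*0)*35 = 0*35 = 0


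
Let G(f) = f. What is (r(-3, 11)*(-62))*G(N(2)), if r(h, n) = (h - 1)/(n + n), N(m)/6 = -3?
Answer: -2232/11 ≈ -202.91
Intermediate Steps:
N(m) = -18 (N(m) = 6*(-3) = -18)
r(h, n) = (-1 + h)/(2*n) (r(h, n) = (-1 + h)/((2*n)) = (-1 + h)*(1/(2*n)) = (-1 + h)/(2*n))
(r(-3, 11)*(-62))*G(N(2)) = (((½)*(-1 - 3)/11)*(-62))*(-18) = (((½)*(1/11)*(-4))*(-62))*(-18) = -2/11*(-62)*(-18) = (124/11)*(-18) = -2232/11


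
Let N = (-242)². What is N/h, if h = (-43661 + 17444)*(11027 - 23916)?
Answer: 58564/337910913 ≈ 0.00017331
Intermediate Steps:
N = 58564
h = 337910913 (h = -26217*(-12889) = 337910913)
N/h = 58564/337910913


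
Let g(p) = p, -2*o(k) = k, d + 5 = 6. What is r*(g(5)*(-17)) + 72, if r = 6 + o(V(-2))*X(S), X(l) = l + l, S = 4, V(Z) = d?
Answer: -98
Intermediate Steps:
d = 1 (d = -5 + 6 = 1)
V(Z) = 1
o(k) = -k/2
X(l) = 2*l
r = 2 (r = 6 + (-½*1)*(2*4) = 6 - ½*8 = 6 - 4 = 2)
r*(g(5)*(-17)) + 72 = 2*(5*(-17)) + 72 = 2*(-85) + 72 = -170 + 72 = -98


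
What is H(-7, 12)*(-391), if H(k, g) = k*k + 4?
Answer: -20723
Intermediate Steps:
H(k, g) = 4 + k**2 (H(k, g) = k**2 + 4 = 4 + k**2)
H(-7, 12)*(-391) = (4 + (-7)**2)*(-391) = (4 + 49)*(-391) = 53*(-391) = -20723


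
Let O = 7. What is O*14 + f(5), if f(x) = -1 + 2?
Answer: 99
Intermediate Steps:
f(x) = 1
O*14 + f(5) = 7*14 + 1 = 98 + 1 = 99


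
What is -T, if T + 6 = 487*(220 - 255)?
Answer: 17051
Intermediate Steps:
T = -17051 (T = -6 + 487*(220 - 255) = -6 + 487*(-35) = -6 - 17045 = -17051)
-T = -1*(-17051) = 17051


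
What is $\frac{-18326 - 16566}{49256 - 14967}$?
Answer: $- \frac{34892}{34289} \approx -1.0176$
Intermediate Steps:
$\frac{-18326 - 16566}{49256 - 14967} = \frac{-18326 - 16566}{34289} = \left(-34892\right) \frac{1}{34289} = - \frac{34892}{34289}$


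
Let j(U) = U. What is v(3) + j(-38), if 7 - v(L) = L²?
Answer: -40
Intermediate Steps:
v(L) = 7 - L²
v(3) + j(-38) = (7 - 1*3²) - 38 = (7 - 1*9) - 38 = (7 - 9) - 38 = -2 - 38 = -40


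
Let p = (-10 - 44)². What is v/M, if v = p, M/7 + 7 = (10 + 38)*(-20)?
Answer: -2916/6769 ≈ -0.43079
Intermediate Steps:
M = -6769 (M = -49 + 7*((10 + 38)*(-20)) = -49 + 7*(48*(-20)) = -49 + 7*(-960) = -49 - 6720 = -6769)
p = 2916 (p = (-54)² = 2916)
v = 2916
v/M = 2916/(-6769) = 2916*(-1/6769) = -2916/6769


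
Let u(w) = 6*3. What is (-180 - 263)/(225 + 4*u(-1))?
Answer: -443/297 ≈ -1.4916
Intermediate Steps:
u(w) = 18
(-180 - 263)/(225 + 4*u(-1)) = (-180 - 263)/(225 + 4*18) = -443/(225 + 72) = -443/297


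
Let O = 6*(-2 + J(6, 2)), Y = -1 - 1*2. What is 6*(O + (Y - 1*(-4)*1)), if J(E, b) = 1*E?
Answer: 150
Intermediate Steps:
Y = -3 (Y = -1 - 2 = -3)
J(E, b) = E
O = 24 (O = 6*(-2 + 6) = 6*4 = 24)
6*(O + (Y - 1*(-4)*1)) = 6*(24 + (-3 - 1*(-4)*1)) = 6*(24 + (-3 + 4*1)) = 6*(24 + (-3 + 4)) = 6*(24 + 1) = 6*25 = 150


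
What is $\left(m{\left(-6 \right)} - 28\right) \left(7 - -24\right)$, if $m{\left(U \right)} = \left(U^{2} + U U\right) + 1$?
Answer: $1395$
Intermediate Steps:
$m{\left(U \right)} = 1 + 2 U^{2}$ ($m{\left(U \right)} = \left(U^{2} + U^{2}\right) + 1 = 2 U^{2} + 1 = 1 + 2 U^{2}$)
$\left(m{\left(-6 \right)} - 28\right) \left(7 - -24\right) = \left(\left(1 + 2 \left(-6\right)^{2}\right) - 28\right) \left(7 - -24\right) = \left(\left(1 + 2 \cdot 36\right) - 28\right) \left(7 + 24\right) = \left(\left(1 + 72\right) - 28\right) 31 = \left(73 - 28\right) 31 = 45 \cdot 31 = 1395$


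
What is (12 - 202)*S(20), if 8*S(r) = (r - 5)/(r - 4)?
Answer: -1425/64 ≈ -22.266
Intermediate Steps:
S(r) = (-5 + r)/(8*(-4 + r)) (S(r) = ((r - 5)/(r - 4))/8 = ((-5 + r)/(-4 + r))/8 = (-5 + r)/(8*(-4 + r)))
(12 - 202)*S(20) = (12 - 202)*((-5 + 20)/(8*(-4 + 20))) = -95*15/(4*16) = -190*15/128 = -1425/64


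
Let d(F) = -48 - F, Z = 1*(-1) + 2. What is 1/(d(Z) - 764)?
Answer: -1/813 ≈ -0.0012300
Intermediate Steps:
Z = 1 (Z = -1 + 2 = 1)
1/(d(Z) - 764) = 1/((-48 - 1*1) - 764) = 1/((-48 - 1) - 764) = 1/(-49 - 764) = 1/(-813) = -1/813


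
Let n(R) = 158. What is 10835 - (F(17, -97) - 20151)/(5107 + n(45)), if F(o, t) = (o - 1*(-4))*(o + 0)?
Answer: 19022023/1755 ≈ 10839.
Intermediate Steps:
F(o, t) = o*(4 + o) (F(o, t) = (o + 4)*o = (4 + o)*o = o*(4 + o))
10835 - (F(17, -97) - 20151)/(5107 + n(45)) = 10835 - (17*(4 + 17) - 20151)/(5107 + 158) = 10835 - (17*21 - 20151)/5265 = 10835 - (357 - 20151)/5265 = 10835 - (-19794)/5265 = 10835 - 1*(-6598/1755) = 10835 + 6598/1755 = 19022023/1755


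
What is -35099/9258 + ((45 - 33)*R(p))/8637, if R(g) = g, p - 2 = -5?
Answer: -101161117/26653782 ≈ -3.7954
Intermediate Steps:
p = -3 (p = 2 - 5 = -3)
-35099/9258 + ((45 - 33)*R(p))/8637 = -35099/9258 + ((45 - 33)*(-3))/8637 = -35099*1/9258 + (12*(-3))*(1/8637) = -35099/9258 - 36*1/8637 = -35099/9258 - 12/2879 = -101161117/26653782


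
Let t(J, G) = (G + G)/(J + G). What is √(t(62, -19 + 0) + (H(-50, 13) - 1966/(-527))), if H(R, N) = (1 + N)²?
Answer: 2*√25528001737/22661 ≈ 14.101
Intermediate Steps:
t(J, G) = 2*G/(G + J) (t(J, G) = (2*G)/(G + J) = 2*G/(G + J))
√(t(62, -19 + 0) + (H(-50, 13) - 1966/(-527))) = √(2*(-19 + 0)/((-19 + 0) + 62) + ((1 + 13)² - 1966/(-527))) = √(2*(-19)/(-19 + 62) + (14² - 1966*(-1)/527)) = √(2*(-19)/43 + (196 - 1*(-1966/527))) = √(2*(-19)*(1/43) + (196 + 1966/527)) = √(-38/43 + 105258/527) = √(4506068/22661) = 2*√25528001737/22661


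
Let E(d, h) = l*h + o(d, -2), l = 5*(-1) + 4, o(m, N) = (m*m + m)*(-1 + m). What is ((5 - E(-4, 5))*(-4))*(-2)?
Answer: 560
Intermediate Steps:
o(m, N) = (-1 + m)*(m + m²) (o(m, N) = (m² + m)*(-1 + m) = (m + m²)*(-1 + m) = (-1 + m)*(m + m²))
l = -1 (l = -5 + 4 = -1)
E(d, h) = d³ - d - h (E(d, h) = -h + (d³ - d) = d³ - d - h)
((5 - E(-4, 5))*(-4))*(-2) = ((5 - ((-4)³ - 1*(-4) - 1*5))*(-4))*(-2) = ((5 - (-64 + 4 - 5))*(-4))*(-2) = ((5 - 1*(-65))*(-4))*(-2) = ((5 + 65)*(-4))*(-2) = (70*(-4))*(-2) = -280*(-2) = 560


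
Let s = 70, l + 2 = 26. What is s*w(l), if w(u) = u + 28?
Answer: 3640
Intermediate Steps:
l = 24 (l = -2 + 26 = 24)
w(u) = 28 + u
s*w(l) = 70*(28 + 24) = 70*52 = 3640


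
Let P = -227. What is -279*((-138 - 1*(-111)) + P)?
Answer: 70866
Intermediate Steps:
-279*((-138 - 1*(-111)) + P) = -279*((-138 - 1*(-111)) - 227) = -279*((-138 + 111) - 227) = -279*(-27 - 227) = -279*(-254) = 70866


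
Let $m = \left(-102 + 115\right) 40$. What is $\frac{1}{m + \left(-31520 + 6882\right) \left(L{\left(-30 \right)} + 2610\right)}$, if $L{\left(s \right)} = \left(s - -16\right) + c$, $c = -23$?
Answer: $- \frac{1}{63393054} \approx -1.5775 \cdot 10^{-8}$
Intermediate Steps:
$m = 520$ ($m = 13 \cdot 40 = 520$)
$L{\left(s \right)} = -7 + s$ ($L{\left(s \right)} = \left(s - -16\right) - 23 = \left(s + 16\right) - 23 = \left(16 + s\right) - 23 = -7 + s$)
$\frac{1}{m + \left(-31520 + 6882\right) \left(L{\left(-30 \right)} + 2610\right)} = \frac{1}{520 + \left(-31520 + 6882\right) \left(\left(-7 - 30\right) + 2610\right)} = \frac{1}{520 - 24638 \left(-37 + 2610\right)} = \frac{1}{520 - 63393574} = \frac{1}{-63393054} = - \frac{1}{63393054}$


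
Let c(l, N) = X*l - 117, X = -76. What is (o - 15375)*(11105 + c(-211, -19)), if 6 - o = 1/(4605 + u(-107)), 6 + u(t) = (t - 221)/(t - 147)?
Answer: -242652240985920/584237 ≈ -4.1533e+8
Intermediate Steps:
u(t) = -6 + (-221 + t)/(-147 + t) (u(t) = -6 + (t - 221)/(t - 147) = -6 + (-221 + t)/(-147 + t))
c(l, N) = -117 - 76*l (c(l, N) = -76*l - 117 = -117 - 76*l)
o = 3505295/584237 (o = 6 - 1/(4605 + (661 - 5*(-107))/(-147 - 107)) = 6 - 1/(4605 + (661 + 535)/(-254)) = 6 - 1/(4605 - 1/254*1196) = 6 - 1/(4605 - 598/127) = 6 - 1/584237/127 = 6 - 1*127/584237 = 6 - 127/584237 = 3505295/584237 ≈ 5.9998)
(o - 15375)*(11105 + c(-211, -19)) = (3505295/584237 - 15375)*(11105 + (-117 - 76*(-211))) = -8979138580*(11105 + (-117 + 16036))/584237 = -8979138580*(11105 + 15919)/584237 = -8979138580/584237*27024 = -242652240985920/584237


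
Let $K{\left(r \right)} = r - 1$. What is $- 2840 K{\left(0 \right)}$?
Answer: $2840$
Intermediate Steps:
$K{\left(r \right)} = -1 + r$
$- 2840 K{\left(0 \right)} = - 2840 \left(-1 + 0\right) = \left(-2840\right) \left(-1\right) = 2840$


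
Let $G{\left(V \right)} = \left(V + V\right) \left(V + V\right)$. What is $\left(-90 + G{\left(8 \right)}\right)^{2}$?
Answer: $27556$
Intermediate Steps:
$G{\left(V \right)} = 4 V^{2}$ ($G{\left(V \right)} = 2 V 2 V = 4 V^{2}$)
$\left(-90 + G{\left(8 \right)}\right)^{2} = \left(-90 + 4 \cdot 8^{2}\right)^{2} = \left(-90 + 4 \cdot 64\right)^{2} = \left(-90 + 256\right)^{2} = 166^{2} = 27556$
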